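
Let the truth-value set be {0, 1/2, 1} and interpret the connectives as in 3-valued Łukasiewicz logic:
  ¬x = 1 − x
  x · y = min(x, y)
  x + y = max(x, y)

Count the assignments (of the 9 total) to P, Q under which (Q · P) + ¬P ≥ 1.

4

P = 0, Q = 0 ↦ 1  ≥
P = 0, Q = 1/2 ↦ 1  ≥
P = 0, Q = 1 ↦ 1  ≥
P = 1/2, Q = 0 ↦ 1/2  <
P = 1/2, Q = 1/2 ↦ 1/2  <
P = 1/2, Q = 1 ↦ 1/2  <
P = 1, Q = 0 ↦ 0  <
P = 1, Q = 1/2 ↦ 1/2  <
P = 1, Q = 1 ↦ 1  ≥
So 4 of the 9 assignments meet the threshold.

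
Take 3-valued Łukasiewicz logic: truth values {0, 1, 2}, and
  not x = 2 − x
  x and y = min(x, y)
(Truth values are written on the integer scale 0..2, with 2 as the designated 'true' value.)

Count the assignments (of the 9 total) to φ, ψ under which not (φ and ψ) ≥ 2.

φ = 0, ψ = 0 ↦ 2  ≥
φ = 0, ψ = 1 ↦ 2  ≥
φ = 0, ψ = 2 ↦ 2  ≥
φ = 1, ψ = 0 ↦ 2  ≥
φ = 1, ψ = 1 ↦ 1  <
φ = 1, ψ = 2 ↦ 1  <
φ = 2, ψ = 0 ↦ 2  ≥
φ = 2, ψ = 1 ↦ 1  <
φ = 2, ψ = 2 ↦ 0  <
So 5 of the 9 assignments meet the threshold.

5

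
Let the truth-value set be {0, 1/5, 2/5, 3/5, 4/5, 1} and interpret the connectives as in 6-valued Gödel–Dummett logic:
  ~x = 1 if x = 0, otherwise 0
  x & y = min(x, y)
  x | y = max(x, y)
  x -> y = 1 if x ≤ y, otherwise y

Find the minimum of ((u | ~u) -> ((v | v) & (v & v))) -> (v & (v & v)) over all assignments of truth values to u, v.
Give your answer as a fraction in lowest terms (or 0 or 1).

1/5

Take u = 1/5, v = 1/5:
~u = ~1/5 = 0
u | ~u = 1/5 | 0 = 1/5
v | v = 1/5 | 1/5 = 1/5
v & v = 1/5 & 1/5 = 1/5
(v | v) & (v & v) = 1/5 & 1/5 = 1/5
(u | ~u) -> ((v | v) & (v & v)) = 1/5 -> 1/5 = 1
v & v = 1/5 & 1/5 = 1/5
v & (v & v) = 1/5 & 1/5 = 1/5
((u | ~u) -> ((v | v) & (v & v))) -> (v & (v & v)) = 1 -> 1/5 = 1/5
No assignment yields a value below 1/5, so this is the minimum.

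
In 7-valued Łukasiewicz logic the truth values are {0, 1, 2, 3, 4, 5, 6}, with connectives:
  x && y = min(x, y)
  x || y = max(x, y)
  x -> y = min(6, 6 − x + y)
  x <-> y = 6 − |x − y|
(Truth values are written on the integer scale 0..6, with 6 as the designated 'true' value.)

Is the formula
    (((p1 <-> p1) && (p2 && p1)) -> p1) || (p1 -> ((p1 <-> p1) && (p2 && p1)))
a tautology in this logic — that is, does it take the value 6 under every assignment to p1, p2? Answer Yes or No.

Yes

At p1 = 1, p2 = 3, for instance:
p1 <-> p1 = 1 <-> 1 = 6
p2 && p1 = 3 && 1 = 1
(p1 <-> p1) && (p2 && p1) = 6 && 1 = 1
((p1 <-> p1) && (p2 && p1)) -> p1 = 1 -> 1 = 6
p1 -> ((p1 <-> p1) && (p2 && p1)) = 1 -> 1 = 6
(((p1 <-> p1) && (p2 && p1)) -> p1) || (p1 -> ((p1 <-> p1) && (p2 && p1))) = 6 || 6 = 6
and checking the remaining 48 assignments likewise gives ≥ 6 in every case.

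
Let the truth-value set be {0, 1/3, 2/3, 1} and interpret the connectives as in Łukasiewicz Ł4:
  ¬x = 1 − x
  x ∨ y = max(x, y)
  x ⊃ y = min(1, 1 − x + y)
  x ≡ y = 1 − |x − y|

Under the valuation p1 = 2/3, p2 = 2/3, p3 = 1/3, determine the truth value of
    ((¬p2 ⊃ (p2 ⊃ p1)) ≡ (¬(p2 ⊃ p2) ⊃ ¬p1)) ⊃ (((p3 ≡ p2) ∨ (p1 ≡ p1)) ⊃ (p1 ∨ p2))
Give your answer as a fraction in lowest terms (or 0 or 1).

¬p2 = ¬2/3 = 1/3
p2 ⊃ p1 = 2/3 ⊃ 2/3 = 1
¬p2 ⊃ (p2 ⊃ p1) = 1/3 ⊃ 1 = 1
p2 ⊃ p2 = 2/3 ⊃ 2/3 = 1
¬(p2 ⊃ p2) = ¬1 = 0
¬p1 = ¬2/3 = 1/3
¬(p2 ⊃ p2) ⊃ ¬p1 = 0 ⊃ 1/3 = 1
(¬p2 ⊃ (p2 ⊃ p1)) ≡ (¬(p2 ⊃ p2) ⊃ ¬p1) = 1 ≡ 1 = 1
p3 ≡ p2 = 1/3 ≡ 2/3 = 2/3
p1 ≡ p1 = 2/3 ≡ 2/3 = 1
(p3 ≡ p2) ∨ (p1 ≡ p1) = 2/3 ∨ 1 = 1
p1 ∨ p2 = 2/3 ∨ 2/3 = 2/3
((p3 ≡ p2) ∨ (p1 ≡ p1)) ⊃ (p1 ∨ p2) = 1 ⊃ 2/3 = 2/3
((¬p2 ⊃ (p2 ⊃ p1)) ≡ (¬(p2 ⊃ p2) ⊃ ¬p1)) ⊃ (((p3 ≡ p2) ∨ (p1 ≡ p1)) ⊃ (p1 ∨ p2)) = 1 ⊃ 2/3 = 2/3

2/3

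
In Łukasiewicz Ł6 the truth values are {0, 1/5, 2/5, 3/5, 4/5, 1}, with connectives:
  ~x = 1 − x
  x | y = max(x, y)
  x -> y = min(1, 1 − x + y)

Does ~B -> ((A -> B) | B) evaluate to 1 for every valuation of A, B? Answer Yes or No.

Counterexample: take A = 1/5, B = 0.
~B = ~0 = 1
A -> B = 1/5 -> 0 = 4/5
(A -> B) | B = 4/5 | 0 = 4/5
~B -> ((A -> B) | B) = 1 -> 4/5 = 4/5
This gives 4/5 ≠ 1.

No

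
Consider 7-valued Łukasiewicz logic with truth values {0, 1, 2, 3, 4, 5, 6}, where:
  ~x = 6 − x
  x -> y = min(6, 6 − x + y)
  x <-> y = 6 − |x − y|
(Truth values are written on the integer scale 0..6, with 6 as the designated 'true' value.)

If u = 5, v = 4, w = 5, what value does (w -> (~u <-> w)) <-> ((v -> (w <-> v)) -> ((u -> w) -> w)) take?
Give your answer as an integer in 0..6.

4

~u = ~5 = 1
~u <-> w = 1 <-> 5 = 2
w -> (~u <-> w) = 5 -> 2 = 3
w <-> v = 5 <-> 4 = 5
v -> (w <-> v) = 4 -> 5 = 6
u -> w = 5 -> 5 = 6
(u -> w) -> w = 6 -> 5 = 5
(v -> (w <-> v)) -> ((u -> w) -> w) = 6 -> 5 = 5
(w -> (~u <-> w)) <-> ((v -> (w <-> v)) -> ((u -> w) -> w)) = 3 <-> 5 = 4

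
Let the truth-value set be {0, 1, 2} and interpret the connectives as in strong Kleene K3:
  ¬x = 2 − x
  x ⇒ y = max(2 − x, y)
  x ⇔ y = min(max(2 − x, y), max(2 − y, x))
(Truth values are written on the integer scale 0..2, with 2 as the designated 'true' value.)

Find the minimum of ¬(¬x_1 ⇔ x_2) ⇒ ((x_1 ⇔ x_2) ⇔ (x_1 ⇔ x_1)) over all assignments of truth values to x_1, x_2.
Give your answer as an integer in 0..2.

Take x_1 = 0, x_2 = 1:
¬x_1 = ¬0 = 2
¬x_1 ⇔ x_2 = 2 ⇔ 1 = 1
¬(¬x_1 ⇔ x_2) = ¬1 = 1
x_1 ⇔ x_2 = 0 ⇔ 1 = 1
x_1 ⇔ x_1 = 0 ⇔ 0 = 2
(x_1 ⇔ x_2) ⇔ (x_1 ⇔ x_1) = 1 ⇔ 2 = 1
¬(¬x_1 ⇔ x_2) ⇒ ((x_1 ⇔ x_2) ⇔ (x_1 ⇔ x_1)) = 1 ⇒ 1 = 1
No assignment yields a value below 1, so this is the minimum.

1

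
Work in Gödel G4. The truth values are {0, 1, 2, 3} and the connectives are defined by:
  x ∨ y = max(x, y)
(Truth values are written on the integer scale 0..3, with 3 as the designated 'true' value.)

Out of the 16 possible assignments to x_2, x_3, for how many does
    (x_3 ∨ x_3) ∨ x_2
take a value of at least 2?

12

x_2 = 0, x_3 = 0 ↦ 0  <
x_2 = 0, x_3 = 1 ↦ 1  <
x_2 = 0, x_3 = 2 ↦ 2  ≥
x_2 = 0, x_3 = 3 ↦ 3  ≥
x_2 = 1, x_3 = 0 ↦ 1  <
x_2 = 1, x_3 = 1 ↦ 1  <
x_2 = 1, x_3 = 2 ↦ 2  ≥
x_2 = 1, x_3 = 3 ↦ 3  ≥
x_2 = 2, x_3 = 0 ↦ 2  ≥
x_2 = 2, x_3 = 1 ↦ 2  ≥
x_2 = 2, x_3 = 2 ↦ 2  ≥
x_2 = 2, x_3 = 3 ↦ 3  ≥
x_2 = 3, x_3 = 0 ↦ 3  ≥
x_2 = 3, x_3 = 1 ↦ 3  ≥
x_2 = 3, x_3 = 2 ↦ 3  ≥
x_2 = 3, x_3 = 3 ↦ 3  ≥
So 12 of the 16 assignments meet the threshold.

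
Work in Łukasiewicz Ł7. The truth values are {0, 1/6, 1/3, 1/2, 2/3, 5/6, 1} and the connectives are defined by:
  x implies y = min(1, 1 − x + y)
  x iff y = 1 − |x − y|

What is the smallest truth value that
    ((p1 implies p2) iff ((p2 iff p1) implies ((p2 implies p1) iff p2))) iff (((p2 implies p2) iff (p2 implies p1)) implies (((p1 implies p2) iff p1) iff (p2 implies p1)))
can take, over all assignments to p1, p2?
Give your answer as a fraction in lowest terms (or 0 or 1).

Take p1 = 0, p2 = 1/3:
p1 implies p2 = 0 implies 1/3 = 1
p2 iff p1 = 1/3 iff 0 = 2/3
p2 implies p1 = 1/3 implies 0 = 2/3
(p2 implies p1) iff p2 = 2/3 iff 1/3 = 2/3
(p2 iff p1) implies ((p2 implies p1) iff p2) = 2/3 implies 2/3 = 1
(p1 implies p2) iff ((p2 iff p1) implies ((p2 implies p1) iff p2)) = 1 iff 1 = 1
p2 implies p2 = 1/3 implies 1/3 = 1
p2 implies p1 = 1/3 implies 0 = 2/3
(p2 implies p2) iff (p2 implies p1) = 1 iff 2/3 = 2/3
p1 implies p2 = 0 implies 1/3 = 1
(p1 implies p2) iff p1 = 1 iff 0 = 0
p2 implies p1 = 1/3 implies 0 = 2/3
((p1 implies p2) iff p1) iff (p2 implies p1) = 0 iff 2/3 = 1/3
((p2 implies p2) iff (p2 implies p1)) implies (((p1 implies p2) iff p1) iff (p2 implies p1)) = 2/3 implies 1/3 = 2/3
((p1 implies p2) iff ((p2 iff p1) implies ((p2 implies p1) iff p2))) iff (((p2 implies p2) iff (p2 implies p1)) implies (((p1 implies p2) iff p1) iff (p2 implies p1))) = 1 iff 2/3 = 2/3
No assignment yields a value below 2/3, so this is the minimum.

2/3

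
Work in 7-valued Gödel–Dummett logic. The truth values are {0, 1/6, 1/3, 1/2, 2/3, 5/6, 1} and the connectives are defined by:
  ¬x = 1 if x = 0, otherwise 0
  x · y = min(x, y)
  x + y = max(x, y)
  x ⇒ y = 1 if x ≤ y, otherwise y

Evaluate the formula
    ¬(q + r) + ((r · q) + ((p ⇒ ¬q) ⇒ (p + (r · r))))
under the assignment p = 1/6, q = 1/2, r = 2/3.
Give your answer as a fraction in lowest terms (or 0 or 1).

q + r = 1/2 + 2/3 = 2/3
¬(q + r) = ¬2/3 = 0
r · q = 2/3 · 1/2 = 1/2
¬q = ¬1/2 = 0
p ⇒ ¬q = 1/6 ⇒ 0 = 0
r · r = 2/3 · 2/3 = 2/3
p + (r · r) = 1/6 + 2/3 = 2/3
(p ⇒ ¬q) ⇒ (p + (r · r)) = 0 ⇒ 2/3 = 1
(r · q) + ((p ⇒ ¬q) ⇒ (p + (r · r))) = 1/2 + 1 = 1
¬(q + r) + ((r · q) + ((p ⇒ ¬q) ⇒ (p + (r · r)))) = 0 + 1 = 1

1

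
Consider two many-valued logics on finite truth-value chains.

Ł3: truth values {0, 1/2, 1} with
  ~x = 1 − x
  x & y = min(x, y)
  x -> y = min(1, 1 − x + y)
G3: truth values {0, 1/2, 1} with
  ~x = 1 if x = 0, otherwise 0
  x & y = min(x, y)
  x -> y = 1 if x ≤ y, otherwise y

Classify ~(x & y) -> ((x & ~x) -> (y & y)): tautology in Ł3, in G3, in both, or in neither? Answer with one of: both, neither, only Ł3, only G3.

In Ł3: at x = 1/2, y = 0 the value is 1/2 — not a tautology.
In G3: every assignment gives 1 — tautology.

only G3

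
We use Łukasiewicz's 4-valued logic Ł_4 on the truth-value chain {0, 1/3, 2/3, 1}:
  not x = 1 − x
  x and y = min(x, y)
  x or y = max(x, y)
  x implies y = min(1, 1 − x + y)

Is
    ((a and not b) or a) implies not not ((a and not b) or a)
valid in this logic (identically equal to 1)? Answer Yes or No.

a = 0, b = 0 ↦ 1
a = 0, b = 1/3 ↦ 1
a = 0, b = 2/3 ↦ 1
a = 0, b = 1 ↦ 1
a = 1/3, b = 0 ↦ 1
a = 1/3, b = 1/3 ↦ 1
a = 1/3, b = 2/3 ↦ 1
a = 1/3, b = 1 ↦ 1
a = 2/3, b = 0 ↦ 1
a = 2/3, b = 1/3 ↦ 1
a = 2/3, b = 2/3 ↦ 1
a = 2/3, b = 1 ↦ 1
a = 1, b = 0 ↦ 1
a = 1, b = 1/3 ↦ 1
a = 1, b = 2/3 ↦ 1
a = 1, b = 1 ↦ 1
Every assignment gives a value ≥ 1.

Yes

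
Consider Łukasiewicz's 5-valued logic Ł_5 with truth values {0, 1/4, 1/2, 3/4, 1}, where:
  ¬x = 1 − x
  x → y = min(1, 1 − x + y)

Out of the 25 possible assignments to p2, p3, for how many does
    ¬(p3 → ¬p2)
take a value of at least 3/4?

value 1: 1 assignment (counts)
value 3/4: 2 assignments (counts)
value 1/2: 3 assignments
value 1/4: 4 assignments
value 0: 15 assignments
So 3 of the 25 assignments meet the threshold.

3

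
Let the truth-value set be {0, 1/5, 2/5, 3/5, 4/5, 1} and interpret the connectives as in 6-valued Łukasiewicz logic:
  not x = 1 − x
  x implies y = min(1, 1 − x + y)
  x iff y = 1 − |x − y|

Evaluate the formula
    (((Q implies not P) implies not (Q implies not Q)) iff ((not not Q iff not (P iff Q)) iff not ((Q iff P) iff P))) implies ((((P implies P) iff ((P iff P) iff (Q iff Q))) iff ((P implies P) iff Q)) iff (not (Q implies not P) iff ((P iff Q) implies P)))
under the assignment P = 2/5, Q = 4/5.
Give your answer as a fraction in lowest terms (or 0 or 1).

not P = not 2/5 = 3/5
Q implies not P = 4/5 implies 3/5 = 4/5
not Q = not 4/5 = 1/5
Q implies not Q = 4/5 implies 1/5 = 2/5
not (Q implies not Q) = not 2/5 = 3/5
(Q implies not P) implies not (Q implies not Q) = 4/5 implies 3/5 = 4/5
not Q = not 4/5 = 1/5
not not Q = not 1/5 = 4/5
P iff Q = 2/5 iff 4/5 = 3/5
not (P iff Q) = not 3/5 = 2/5
not not Q iff not (P iff Q) = 4/5 iff 2/5 = 3/5
Q iff P = 4/5 iff 2/5 = 3/5
(Q iff P) iff P = 3/5 iff 2/5 = 4/5
not ((Q iff P) iff P) = not 4/5 = 1/5
(not not Q iff not (P iff Q)) iff not ((Q iff P) iff P) = 3/5 iff 1/5 = 3/5
((Q implies not P) implies not (Q implies not Q)) iff ((not not Q iff not (P iff Q)) iff not ((Q iff P) iff P)) = 4/5 iff 3/5 = 4/5
P implies P = 2/5 implies 2/5 = 1
P iff P = 2/5 iff 2/5 = 1
Q iff Q = 4/5 iff 4/5 = 1
(P iff P) iff (Q iff Q) = 1 iff 1 = 1
(P implies P) iff ((P iff P) iff (Q iff Q)) = 1 iff 1 = 1
P implies P = 2/5 implies 2/5 = 1
(P implies P) iff Q = 1 iff 4/5 = 4/5
((P implies P) iff ((P iff P) iff (Q iff Q))) iff ((P implies P) iff Q) = 1 iff 4/5 = 4/5
not P = not 2/5 = 3/5
Q implies not P = 4/5 implies 3/5 = 4/5
not (Q implies not P) = not 4/5 = 1/5
P iff Q = 2/5 iff 4/5 = 3/5
(P iff Q) implies P = 3/5 implies 2/5 = 4/5
not (Q implies not P) iff ((P iff Q) implies P) = 1/5 iff 4/5 = 2/5
(((P implies P) iff ((P iff P) iff (Q iff Q))) iff ((P implies P) iff Q)) iff (not (Q implies not P) iff ((P iff Q) implies P)) = 4/5 iff 2/5 = 3/5
(((Q implies not P) implies not (Q implies not Q)) iff ((not not Q iff not (P iff Q)) iff not ((Q iff P) iff P))) implies ((((P implies P) iff ((P iff P) iff (Q iff Q))) iff ((P implies P) iff Q)) iff (not (Q implies not P) iff ((P iff Q) implies P))) = 4/5 implies 3/5 = 4/5

4/5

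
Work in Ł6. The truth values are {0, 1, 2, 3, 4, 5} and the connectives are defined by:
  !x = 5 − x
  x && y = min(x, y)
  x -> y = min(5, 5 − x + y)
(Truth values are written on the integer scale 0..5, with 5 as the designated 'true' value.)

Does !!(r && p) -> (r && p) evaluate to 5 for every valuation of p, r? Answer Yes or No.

At p = 2, r = 0, for instance:
r && p = 0 && 2 = 0
!(r && p) = !0 = 5
!!(r && p) = !5 = 0
!!(r && p) -> (r && p) = 0 -> 0 = 5
and checking the remaining 35 assignments likewise gives ≥ 5 in every case.

Yes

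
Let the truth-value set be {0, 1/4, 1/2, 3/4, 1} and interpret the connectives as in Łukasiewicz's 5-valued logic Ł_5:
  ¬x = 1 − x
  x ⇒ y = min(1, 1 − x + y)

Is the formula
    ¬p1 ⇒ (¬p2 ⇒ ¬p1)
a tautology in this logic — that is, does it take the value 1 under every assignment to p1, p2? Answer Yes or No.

At p1 = 1, p2 = 1/2, for instance:
¬p1 = ¬1 = 0
¬p2 = ¬1/2 = 1/2
¬p2 ⇒ ¬p1 = 1/2 ⇒ 0 = 1/2
¬p1 ⇒ (¬p2 ⇒ ¬p1) = 0 ⇒ 1/2 = 1
and checking the remaining 24 assignments likewise gives ≥ 1 in every case.

Yes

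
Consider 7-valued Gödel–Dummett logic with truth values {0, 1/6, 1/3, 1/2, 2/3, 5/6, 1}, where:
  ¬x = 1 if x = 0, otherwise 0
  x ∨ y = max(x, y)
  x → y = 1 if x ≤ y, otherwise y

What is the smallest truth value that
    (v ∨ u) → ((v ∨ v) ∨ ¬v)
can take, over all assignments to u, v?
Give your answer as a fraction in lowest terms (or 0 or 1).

Take u = 1/3, v = 1/6:
v ∨ u = 1/6 ∨ 1/3 = 1/3
v ∨ v = 1/6 ∨ 1/6 = 1/6
¬v = ¬1/6 = 0
(v ∨ v) ∨ ¬v = 1/6 ∨ 0 = 1/6
(v ∨ u) → ((v ∨ v) ∨ ¬v) = 1/3 → 1/6 = 1/6
No assignment yields a value below 1/6, so this is the minimum.

1/6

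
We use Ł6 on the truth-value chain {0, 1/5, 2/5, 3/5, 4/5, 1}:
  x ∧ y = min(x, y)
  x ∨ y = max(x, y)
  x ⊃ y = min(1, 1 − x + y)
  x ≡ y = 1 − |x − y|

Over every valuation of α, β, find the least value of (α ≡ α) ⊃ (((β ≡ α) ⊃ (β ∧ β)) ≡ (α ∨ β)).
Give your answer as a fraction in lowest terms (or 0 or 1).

3/5

Take α = 0, β = 2/5:
α ≡ α = 0 ≡ 0 = 1
β ≡ α = 2/5 ≡ 0 = 3/5
β ∧ β = 2/5 ∧ 2/5 = 2/5
(β ≡ α) ⊃ (β ∧ β) = 3/5 ⊃ 2/5 = 4/5
α ∨ β = 0 ∨ 2/5 = 2/5
((β ≡ α) ⊃ (β ∧ β)) ≡ (α ∨ β) = 4/5 ≡ 2/5 = 3/5
(α ≡ α) ⊃ (((β ≡ α) ⊃ (β ∧ β)) ≡ (α ∨ β)) = 1 ⊃ 3/5 = 3/5
No assignment yields a value below 3/5, so this is the minimum.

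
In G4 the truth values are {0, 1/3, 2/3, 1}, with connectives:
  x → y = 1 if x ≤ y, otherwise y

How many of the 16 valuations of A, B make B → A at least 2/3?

A = 0, B = 0 ↦ 1  ≥
A = 0, B = 1/3 ↦ 0  <
A = 0, B = 2/3 ↦ 0  <
A = 0, B = 1 ↦ 0  <
A = 1/3, B = 0 ↦ 1  ≥
A = 1/3, B = 1/3 ↦ 1  ≥
A = 1/3, B = 2/3 ↦ 1/3  <
A = 1/3, B = 1 ↦ 1/3  <
A = 2/3, B = 0 ↦ 1  ≥
A = 2/3, B = 1/3 ↦ 1  ≥
A = 2/3, B = 2/3 ↦ 1  ≥
A = 2/3, B = 1 ↦ 2/3  ≥
A = 1, B = 0 ↦ 1  ≥
A = 1, B = 1/3 ↦ 1  ≥
A = 1, B = 2/3 ↦ 1  ≥
A = 1, B = 1 ↦ 1  ≥
So 11 of the 16 assignments meet the threshold.

11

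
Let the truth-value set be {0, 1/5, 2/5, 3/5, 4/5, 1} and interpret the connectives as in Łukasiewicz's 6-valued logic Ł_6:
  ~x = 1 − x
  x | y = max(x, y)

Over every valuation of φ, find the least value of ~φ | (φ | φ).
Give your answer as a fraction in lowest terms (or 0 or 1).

Take φ = 2/5:
~φ = ~2/5 = 3/5
φ | φ = 2/5 | 2/5 = 2/5
~φ | (φ | φ) = 3/5 | 2/5 = 3/5
No assignment yields a value below 3/5, so this is the minimum.

3/5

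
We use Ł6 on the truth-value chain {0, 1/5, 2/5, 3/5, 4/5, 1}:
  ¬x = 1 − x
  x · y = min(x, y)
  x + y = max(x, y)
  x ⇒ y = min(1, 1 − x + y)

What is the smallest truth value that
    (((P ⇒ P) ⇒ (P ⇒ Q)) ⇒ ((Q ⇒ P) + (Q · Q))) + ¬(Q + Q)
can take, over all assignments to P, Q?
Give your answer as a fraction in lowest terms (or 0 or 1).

3/5

Take P = 0, Q = 2/5:
P ⇒ P = 0 ⇒ 0 = 1
P ⇒ Q = 0 ⇒ 2/5 = 1
(P ⇒ P) ⇒ (P ⇒ Q) = 1 ⇒ 1 = 1
Q ⇒ P = 2/5 ⇒ 0 = 3/5
Q · Q = 2/5 · 2/5 = 2/5
(Q ⇒ P) + (Q · Q) = 3/5 + 2/5 = 3/5
((P ⇒ P) ⇒ (P ⇒ Q)) ⇒ ((Q ⇒ P) + (Q · Q)) = 1 ⇒ 3/5 = 3/5
Q + Q = 2/5 + 2/5 = 2/5
¬(Q + Q) = ¬2/5 = 3/5
(((P ⇒ P) ⇒ (P ⇒ Q)) ⇒ ((Q ⇒ P) + (Q · Q))) + ¬(Q + Q) = 3/5 + 3/5 = 3/5
No assignment yields a value below 3/5, so this is the minimum.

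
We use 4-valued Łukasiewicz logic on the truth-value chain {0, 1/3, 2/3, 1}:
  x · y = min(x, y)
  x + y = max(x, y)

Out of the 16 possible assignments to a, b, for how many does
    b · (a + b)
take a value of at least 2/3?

a = 0, b = 0 ↦ 0  <
a = 0, b = 1/3 ↦ 1/3  <
a = 0, b = 2/3 ↦ 2/3  ≥
a = 0, b = 1 ↦ 1  ≥
a = 1/3, b = 0 ↦ 0  <
a = 1/3, b = 1/3 ↦ 1/3  <
a = 1/3, b = 2/3 ↦ 2/3  ≥
a = 1/3, b = 1 ↦ 1  ≥
a = 2/3, b = 0 ↦ 0  <
a = 2/3, b = 1/3 ↦ 1/3  <
a = 2/3, b = 2/3 ↦ 2/3  ≥
a = 2/3, b = 1 ↦ 1  ≥
a = 1, b = 0 ↦ 0  <
a = 1, b = 1/3 ↦ 1/3  <
a = 1, b = 2/3 ↦ 2/3  ≥
a = 1, b = 1 ↦ 1  ≥
So 8 of the 16 assignments meet the threshold.

8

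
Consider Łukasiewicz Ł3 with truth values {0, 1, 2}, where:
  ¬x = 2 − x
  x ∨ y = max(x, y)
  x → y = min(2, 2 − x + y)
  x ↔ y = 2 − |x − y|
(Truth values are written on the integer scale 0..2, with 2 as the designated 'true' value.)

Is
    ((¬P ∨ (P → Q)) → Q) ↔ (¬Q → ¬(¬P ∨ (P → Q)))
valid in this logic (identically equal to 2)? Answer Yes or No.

P = 0, Q = 0 ↦ 2
P = 0, Q = 1 ↦ 2
P = 0, Q = 2 ↦ 2
P = 1, Q = 0 ↦ 2
P = 1, Q = 1 ↦ 2
P = 1, Q = 2 ↦ 2
P = 2, Q = 0 ↦ 2
P = 2, Q = 1 ↦ 2
P = 2, Q = 2 ↦ 2
Every assignment gives a value ≥ 2.

Yes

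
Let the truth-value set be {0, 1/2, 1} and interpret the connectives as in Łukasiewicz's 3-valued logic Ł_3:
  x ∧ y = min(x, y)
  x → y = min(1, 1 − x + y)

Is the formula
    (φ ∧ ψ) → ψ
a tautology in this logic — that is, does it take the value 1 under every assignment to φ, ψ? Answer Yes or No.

Yes

φ = 0, ψ = 0 ↦ 1
φ = 0, ψ = 1/2 ↦ 1
φ = 0, ψ = 1 ↦ 1
φ = 1/2, ψ = 0 ↦ 1
φ = 1/2, ψ = 1/2 ↦ 1
φ = 1/2, ψ = 1 ↦ 1
φ = 1, ψ = 0 ↦ 1
φ = 1, ψ = 1/2 ↦ 1
φ = 1, ψ = 1 ↦ 1
Every assignment gives a value ≥ 1.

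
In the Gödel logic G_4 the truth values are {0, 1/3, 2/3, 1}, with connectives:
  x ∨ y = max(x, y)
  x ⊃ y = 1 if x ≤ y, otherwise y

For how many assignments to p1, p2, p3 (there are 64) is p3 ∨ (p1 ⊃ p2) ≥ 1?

value 1: 46 assignments (counts)
value 2/3: 8 assignments
value 1/3: 7 assignments
value 0: 3 assignments
So 46 of the 64 assignments meet the threshold.

46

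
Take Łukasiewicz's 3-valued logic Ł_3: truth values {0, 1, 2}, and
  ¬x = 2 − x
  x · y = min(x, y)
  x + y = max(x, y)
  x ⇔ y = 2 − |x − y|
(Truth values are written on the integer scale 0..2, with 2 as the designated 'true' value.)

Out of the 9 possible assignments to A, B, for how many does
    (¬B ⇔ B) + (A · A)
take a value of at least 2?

5

A = 0, B = 0 ↦ 0  <
A = 0, B = 1 ↦ 2  ≥
A = 0, B = 2 ↦ 0  <
A = 1, B = 0 ↦ 1  <
A = 1, B = 1 ↦ 2  ≥
A = 1, B = 2 ↦ 1  <
A = 2, B = 0 ↦ 2  ≥
A = 2, B = 1 ↦ 2  ≥
A = 2, B = 2 ↦ 2  ≥
So 5 of the 9 assignments meet the threshold.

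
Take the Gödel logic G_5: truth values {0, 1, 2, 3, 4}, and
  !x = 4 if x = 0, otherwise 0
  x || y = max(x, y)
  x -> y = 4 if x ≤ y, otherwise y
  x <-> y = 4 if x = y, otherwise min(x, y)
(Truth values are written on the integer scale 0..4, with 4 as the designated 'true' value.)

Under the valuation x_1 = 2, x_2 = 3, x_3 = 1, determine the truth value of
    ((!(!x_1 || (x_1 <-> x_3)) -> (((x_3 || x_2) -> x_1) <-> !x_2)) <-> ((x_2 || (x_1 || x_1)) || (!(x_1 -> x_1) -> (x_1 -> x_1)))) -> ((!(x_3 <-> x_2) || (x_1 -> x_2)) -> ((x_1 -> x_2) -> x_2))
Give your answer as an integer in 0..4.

!x_1 = !2 = 0
x_1 <-> x_3 = 2 <-> 1 = 1
!x_1 || (x_1 <-> x_3) = 0 || 1 = 1
!(!x_1 || (x_1 <-> x_3)) = !1 = 0
x_3 || x_2 = 1 || 3 = 3
(x_3 || x_2) -> x_1 = 3 -> 2 = 2
!x_2 = !3 = 0
((x_3 || x_2) -> x_1) <-> !x_2 = 2 <-> 0 = 0
!(!x_1 || (x_1 <-> x_3)) -> (((x_3 || x_2) -> x_1) <-> !x_2) = 0 -> 0 = 4
x_1 || x_1 = 2 || 2 = 2
x_2 || (x_1 || x_1) = 3 || 2 = 3
x_1 -> x_1 = 2 -> 2 = 4
!(x_1 -> x_1) = !4 = 0
x_1 -> x_1 = 2 -> 2 = 4
!(x_1 -> x_1) -> (x_1 -> x_1) = 0 -> 4 = 4
(x_2 || (x_1 || x_1)) || (!(x_1 -> x_1) -> (x_1 -> x_1)) = 3 || 4 = 4
(!(!x_1 || (x_1 <-> x_3)) -> (((x_3 || x_2) -> x_1) <-> !x_2)) <-> ((x_2 || (x_1 || x_1)) || (!(x_1 -> x_1) -> (x_1 -> x_1))) = 4 <-> 4 = 4
x_3 <-> x_2 = 1 <-> 3 = 1
!(x_3 <-> x_2) = !1 = 0
x_1 -> x_2 = 2 -> 3 = 4
!(x_3 <-> x_2) || (x_1 -> x_2) = 0 || 4 = 4
x_1 -> x_2 = 2 -> 3 = 4
(x_1 -> x_2) -> x_2 = 4 -> 3 = 3
(!(x_3 <-> x_2) || (x_1 -> x_2)) -> ((x_1 -> x_2) -> x_2) = 4 -> 3 = 3
((!(!x_1 || (x_1 <-> x_3)) -> (((x_3 || x_2) -> x_1) <-> !x_2)) <-> ((x_2 || (x_1 || x_1)) || (!(x_1 -> x_1) -> (x_1 -> x_1)))) -> ((!(x_3 <-> x_2) || (x_1 -> x_2)) -> ((x_1 -> x_2) -> x_2)) = 4 -> 3 = 3

3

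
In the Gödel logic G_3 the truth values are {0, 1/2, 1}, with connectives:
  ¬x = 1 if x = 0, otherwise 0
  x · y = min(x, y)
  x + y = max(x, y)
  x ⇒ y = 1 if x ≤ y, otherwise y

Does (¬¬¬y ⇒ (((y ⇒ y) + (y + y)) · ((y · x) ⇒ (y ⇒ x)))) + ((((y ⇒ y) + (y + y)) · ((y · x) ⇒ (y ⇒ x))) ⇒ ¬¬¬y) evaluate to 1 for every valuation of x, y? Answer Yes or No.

Yes

x = 0, y = 0 ↦ 1
x = 0, y = 1/2 ↦ 1
x = 0, y = 1 ↦ 1
x = 1/2, y = 0 ↦ 1
x = 1/2, y = 1/2 ↦ 1
x = 1/2, y = 1 ↦ 1
x = 1, y = 0 ↦ 1
x = 1, y = 1/2 ↦ 1
x = 1, y = 1 ↦ 1
Every assignment gives a value ≥ 1.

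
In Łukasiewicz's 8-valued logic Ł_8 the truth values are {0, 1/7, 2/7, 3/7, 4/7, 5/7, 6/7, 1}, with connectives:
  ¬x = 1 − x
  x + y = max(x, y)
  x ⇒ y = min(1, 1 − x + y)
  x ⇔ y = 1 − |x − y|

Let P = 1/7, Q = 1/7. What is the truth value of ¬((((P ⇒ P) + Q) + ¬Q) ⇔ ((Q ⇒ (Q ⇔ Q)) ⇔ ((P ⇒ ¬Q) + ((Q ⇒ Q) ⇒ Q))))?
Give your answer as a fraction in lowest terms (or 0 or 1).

P ⇒ P = 1/7 ⇒ 1/7 = 1
(P ⇒ P) + Q = 1 + 1/7 = 1
¬Q = ¬1/7 = 6/7
((P ⇒ P) + Q) + ¬Q = 1 + 6/7 = 1
Q ⇔ Q = 1/7 ⇔ 1/7 = 1
Q ⇒ (Q ⇔ Q) = 1/7 ⇒ 1 = 1
¬Q = ¬1/7 = 6/7
P ⇒ ¬Q = 1/7 ⇒ 6/7 = 1
Q ⇒ Q = 1/7 ⇒ 1/7 = 1
(Q ⇒ Q) ⇒ Q = 1 ⇒ 1/7 = 1/7
(P ⇒ ¬Q) + ((Q ⇒ Q) ⇒ Q) = 1 + 1/7 = 1
(Q ⇒ (Q ⇔ Q)) ⇔ ((P ⇒ ¬Q) + ((Q ⇒ Q) ⇒ Q)) = 1 ⇔ 1 = 1
(((P ⇒ P) + Q) + ¬Q) ⇔ ((Q ⇒ (Q ⇔ Q)) ⇔ ((P ⇒ ¬Q) + ((Q ⇒ Q) ⇒ Q))) = 1 ⇔ 1 = 1
¬((((P ⇒ P) + Q) + ¬Q) ⇔ ((Q ⇒ (Q ⇔ Q)) ⇔ ((P ⇒ ¬Q) + ((Q ⇒ Q) ⇒ Q)))) = ¬1 = 0

0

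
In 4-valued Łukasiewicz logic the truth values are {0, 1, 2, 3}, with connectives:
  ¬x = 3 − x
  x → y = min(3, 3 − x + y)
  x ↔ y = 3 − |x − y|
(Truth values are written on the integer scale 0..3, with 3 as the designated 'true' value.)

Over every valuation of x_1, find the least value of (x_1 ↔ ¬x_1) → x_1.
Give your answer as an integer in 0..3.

2

Take x_1 = 1:
¬x_1 = ¬1 = 2
x_1 ↔ ¬x_1 = 1 ↔ 2 = 2
(x_1 ↔ ¬x_1) → x_1 = 2 → 1 = 2
No assignment yields a value below 2, so this is the minimum.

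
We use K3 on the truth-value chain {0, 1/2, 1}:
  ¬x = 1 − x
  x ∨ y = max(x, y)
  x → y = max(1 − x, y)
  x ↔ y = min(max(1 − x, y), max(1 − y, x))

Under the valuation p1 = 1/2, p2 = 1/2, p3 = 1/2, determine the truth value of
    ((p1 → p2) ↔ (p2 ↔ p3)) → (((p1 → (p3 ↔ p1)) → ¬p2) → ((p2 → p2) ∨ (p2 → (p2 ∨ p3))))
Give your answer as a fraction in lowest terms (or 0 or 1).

p1 → p2 = 1/2 → 1/2 = 1/2
p2 ↔ p3 = 1/2 ↔ 1/2 = 1/2
(p1 → p2) ↔ (p2 ↔ p3) = 1/2 ↔ 1/2 = 1/2
p3 ↔ p1 = 1/2 ↔ 1/2 = 1/2
p1 → (p3 ↔ p1) = 1/2 → 1/2 = 1/2
¬p2 = ¬1/2 = 1/2
(p1 → (p3 ↔ p1)) → ¬p2 = 1/2 → 1/2 = 1/2
p2 → p2 = 1/2 → 1/2 = 1/2
p2 ∨ p3 = 1/2 ∨ 1/2 = 1/2
p2 → (p2 ∨ p3) = 1/2 → 1/2 = 1/2
(p2 → p2) ∨ (p2 → (p2 ∨ p3)) = 1/2 ∨ 1/2 = 1/2
((p1 → (p3 ↔ p1)) → ¬p2) → ((p2 → p2) ∨ (p2 → (p2 ∨ p3))) = 1/2 → 1/2 = 1/2
((p1 → p2) ↔ (p2 ↔ p3)) → (((p1 → (p3 ↔ p1)) → ¬p2) → ((p2 → p2) ∨ (p2 → (p2 ∨ p3)))) = 1/2 → 1/2 = 1/2

1/2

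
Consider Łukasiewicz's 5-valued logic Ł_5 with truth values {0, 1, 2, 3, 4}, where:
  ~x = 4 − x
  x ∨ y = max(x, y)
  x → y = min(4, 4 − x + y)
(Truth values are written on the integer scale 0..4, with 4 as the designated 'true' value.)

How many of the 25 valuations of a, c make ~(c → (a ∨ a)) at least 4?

value 4: 1 assignment (counts)
value 3: 2 assignments
value 2: 3 assignments
value 1: 4 assignments
value 0: 15 assignments
So 1 of the 25 assignments meets the threshold.

1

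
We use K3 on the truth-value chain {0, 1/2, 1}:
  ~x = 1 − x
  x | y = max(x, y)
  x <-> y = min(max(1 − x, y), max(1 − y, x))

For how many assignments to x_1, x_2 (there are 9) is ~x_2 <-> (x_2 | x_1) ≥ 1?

1

x_1 = 0, x_2 = 0 ↦ 0  <
x_1 = 0, x_2 = 1/2 ↦ 1/2  <
x_1 = 0, x_2 = 1 ↦ 0  <
x_1 = 1/2, x_2 = 0 ↦ 1/2  <
x_1 = 1/2, x_2 = 1/2 ↦ 1/2  <
x_1 = 1/2, x_2 = 1 ↦ 0  <
x_1 = 1, x_2 = 0 ↦ 1  ≥
x_1 = 1, x_2 = 1/2 ↦ 1/2  <
x_1 = 1, x_2 = 1 ↦ 0  <
So 1 of the 9 assignments meets the threshold.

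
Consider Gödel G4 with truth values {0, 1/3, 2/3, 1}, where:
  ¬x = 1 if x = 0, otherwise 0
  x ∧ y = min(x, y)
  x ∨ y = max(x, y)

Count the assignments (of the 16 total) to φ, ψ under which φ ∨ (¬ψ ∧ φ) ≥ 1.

φ = 0, ψ = 0 ↦ 0  <
φ = 0, ψ = 1/3 ↦ 0  <
φ = 0, ψ = 2/3 ↦ 0  <
φ = 0, ψ = 1 ↦ 0  <
φ = 1/3, ψ = 0 ↦ 1/3  <
φ = 1/3, ψ = 1/3 ↦ 1/3  <
φ = 1/3, ψ = 2/3 ↦ 1/3  <
φ = 1/3, ψ = 1 ↦ 1/3  <
φ = 2/3, ψ = 0 ↦ 2/3  <
φ = 2/3, ψ = 1/3 ↦ 2/3  <
φ = 2/3, ψ = 2/3 ↦ 2/3  <
φ = 2/3, ψ = 1 ↦ 2/3  <
φ = 1, ψ = 0 ↦ 1  ≥
φ = 1, ψ = 1/3 ↦ 1  ≥
φ = 1, ψ = 2/3 ↦ 1  ≥
φ = 1, ψ = 1 ↦ 1  ≥
So 4 of the 16 assignments meet the threshold.

4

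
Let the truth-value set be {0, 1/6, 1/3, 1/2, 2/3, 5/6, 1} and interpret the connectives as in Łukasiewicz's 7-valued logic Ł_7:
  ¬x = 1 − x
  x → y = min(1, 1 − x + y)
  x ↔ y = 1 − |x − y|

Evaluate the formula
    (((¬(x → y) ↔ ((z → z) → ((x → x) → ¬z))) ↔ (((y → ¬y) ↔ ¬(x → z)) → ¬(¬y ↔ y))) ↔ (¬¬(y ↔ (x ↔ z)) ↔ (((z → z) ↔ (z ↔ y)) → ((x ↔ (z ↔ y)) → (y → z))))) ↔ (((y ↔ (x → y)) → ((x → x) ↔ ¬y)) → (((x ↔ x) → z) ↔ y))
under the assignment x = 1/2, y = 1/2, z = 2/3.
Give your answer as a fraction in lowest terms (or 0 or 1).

5/6

x → y = 1/2 → 1/2 = 1
¬(x → y) = ¬1 = 0
z → z = 2/3 → 2/3 = 1
x → x = 1/2 → 1/2 = 1
¬z = ¬2/3 = 1/3
(x → x) → ¬z = 1 → 1/3 = 1/3
(z → z) → ((x → x) → ¬z) = 1 → 1/3 = 1/3
¬(x → y) ↔ ((z → z) → ((x → x) → ¬z)) = 0 ↔ 1/3 = 2/3
¬y = ¬1/2 = 1/2
y → ¬y = 1/2 → 1/2 = 1
x → z = 1/2 → 2/3 = 1
¬(x → z) = ¬1 = 0
(y → ¬y) ↔ ¬(x → z) = 1 ↔ 0 = 0
¬y = ¬1/2 = 1/2
¬y ↔ y = 1/2 ↔ 1/2 = 1
¬(¬y ↔ y) = ¬1 = 0
((y → ¬y) ↔ ¬(x → z)) → ¬(¬y ↔ y) = 0 → 0 = 1
(¬(x → y) ↔ ((z → z) → ((x → x) → ¬z))) ↔ (((y → ¬y) ↔ ¬(x → z)) → ¬(¬y ↔ y)) = 2/3 ↔ 1 = 2/3
x ↔ z = 1/2 ↔ 2/3 = 5/6
y ↔ (x ↔ z) = 1/2 ↔ 5/6 = 2/3
¬(y ↔ (x ↔ z)) = ¬2/3 = 1/3
¬¬(y ↔ (x ↔ z)) = ¬1/3 = 2/3
z → z = 2/3 → 2/3 = 1
z ↔ y = 2/3 ↔ 1/2 = 5/6
(z → z) ↔ (z ↔ y) = 1 ↔ 5/6 = 5/6
z ↔ y = 2/3 ↔ 1/2 = 5/6
x ↔ (z ↔ y) = 1/2 ↔ 5/6 = 2/3
y → z = 1/2 → 2/3 = 1
(x ↔ (z ↔ y)) → (y → z) = 2/3 → 1 = 1
((z → z) ↔ (z ↔ y)) → ((x ↔ (z ↔ y)) → (y → z)) = 5/6 → 1 = 1
¬¬(y ↔ (x ↔ z)) ↔ (((z → z) ↔ (z ↔ y)) → ((x ↔ (z ↔ y)) → (y → z))) = 2/3 ↔ 1 = 2/3
((¬(x → y) ↔ ((z → z) → ((x → x) → ¬z))) ↔ (((y → ¬y) ↔ ¬(x → z)) → ¬(¬y ↔ y))) ↔ (¬¬(y ↔ (x ↔ z)) ↔ (((z → z) ↔ (z ↔ y)) → ((x ↔ (z ↔ y)) → (y → z)))) = 2/3 ↔ 2/3 = 1
x → y = 1/2 → 1/2 = 1
y ↔ (x → y) = 1/2 ↔ 1 = 1/2
x → x = 1/2 → 1/2 = 1
¬y = ¬1/2 = 1/2
(x → x) ↔ ¬y = 1 ↔ 1/2 = 1/2
(y ↔ (x → y)) → ((x → x) ↔ ¬y) = 1/2 → 1/2 = 1
x ↔ x = 1/2 ↔ 1/2 = 1
(x ↔ x) → z = 1 → 2/3 = 2/3
((x ↔ x) → z) ↔ y = 2/3 ↔ 1/2 = 5/6
((y ↔ (x → y)) → ((x → x) ↔ ¬y)) → (((x ↔ x) → z) ↔ y) = 1 → 5/6 = 5/6
(((¬(x → y) ↔ ((z → z) → ((x → x) → ¬z))) ↔ (((y → ¬y) ↔ ¬(x → z)) → ¬(¬y ↔ y))) ↔ (¬¬(y ↔ (x ↔ z)) ↔ (((z → z) ↔ (z ↔ y)) → ((x ↔ (z ↔ y)) → (y → z))))) ↔ (((y ↔ (x → y)) → ((x → x) ↔ ¬y)) → (((x ↔ x) → z) ↔ y)) = 1 ↔ 5/6 = 5/6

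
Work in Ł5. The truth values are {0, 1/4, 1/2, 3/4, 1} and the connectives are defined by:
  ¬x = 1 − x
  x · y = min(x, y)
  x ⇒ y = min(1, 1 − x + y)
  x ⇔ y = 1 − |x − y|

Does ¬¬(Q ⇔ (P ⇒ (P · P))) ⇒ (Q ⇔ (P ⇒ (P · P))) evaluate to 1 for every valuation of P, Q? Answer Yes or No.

At P = 1/2, Q = 1/2, for instance:
P · P = 1/2 · 1/2 = 1/2
P ⇒ (P · P) = 1/2 ⇒ 1/2 = 1
Q ⇔ (P ⇒ (P · P)) = 1/2 ⇔ 1 = 1/2
¬(Q ⇔ (P ⇒ (P · P))) = ¬1/2 = 1/2
¬¬(Q ⇔ (P ⇒ (P · P))) = ¬1/2 = 1/2
¬¬(Q ⇔ (P ⇒ (P · P))) ⇒ (Q ⇔ (P ⇒ (P · P))) = 1/2 ⇒ 1/2 = 1
and checking the remaining 24 assignments likewise gives ≥ 1 in every case.

Yes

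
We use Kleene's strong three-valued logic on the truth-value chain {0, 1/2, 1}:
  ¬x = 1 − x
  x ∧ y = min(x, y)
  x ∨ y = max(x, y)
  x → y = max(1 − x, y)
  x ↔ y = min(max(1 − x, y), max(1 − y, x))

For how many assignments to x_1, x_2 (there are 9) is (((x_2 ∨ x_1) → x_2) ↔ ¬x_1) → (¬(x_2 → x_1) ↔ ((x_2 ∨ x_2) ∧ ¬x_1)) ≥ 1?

6

x_1 = 0, x_2 = 0 ↦ 1  ≥
x_1 = 0, x_2 = 1/2 ↦ 1/2  <
x_1 = 0, x_2 = 1 ↦ 1  ≥
x_1 = 1/2, x_2 = 0 ↦ 1  ≥
x_1 = 1/2, x_2 = 1/2 ↦ 1/2  <
x_1 = 1/2, x_2 = 1 ↦ 1/2  <
x_1 = 1, x_2 = 0 ↦ 1  ≥
x_1 = 1, x_2 = 1/2 ↦ 1  ≥
x_1 = 1, x_2 = 1 ↦ 1  ≥
So 6 of the 9 assignments meet the threshold.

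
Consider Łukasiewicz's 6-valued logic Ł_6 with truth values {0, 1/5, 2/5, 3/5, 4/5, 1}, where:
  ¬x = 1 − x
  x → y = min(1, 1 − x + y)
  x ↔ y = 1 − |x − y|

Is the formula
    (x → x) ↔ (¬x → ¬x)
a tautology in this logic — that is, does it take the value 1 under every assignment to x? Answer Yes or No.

Yes

x = 0 ↦ 1
x = 1/5 ↦ 1
x = 2/5 ↦ 1
x = 3/5 ↦ 1
x = 4/5 ↦ 1
x = 1 ↦ 1
Every assignment gives a value ≥ 1.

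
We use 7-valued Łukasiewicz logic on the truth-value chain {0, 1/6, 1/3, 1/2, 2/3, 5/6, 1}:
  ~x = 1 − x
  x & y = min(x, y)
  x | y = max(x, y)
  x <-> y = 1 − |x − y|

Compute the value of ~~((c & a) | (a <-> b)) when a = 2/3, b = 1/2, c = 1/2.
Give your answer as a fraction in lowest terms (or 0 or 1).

c & a = 1/2 & 2/3 = 1/2
a <-> b = 2/3 <-> 1/2 = 5/6
(c & a) | (a <-> b) = 1/2 | 5/6 = 5/6
~((c & a) | (a <-> b)) = ~5/6 = 1/6
~~((c & a) | (a <-> b)) = ~1/6 = 5/6

5/6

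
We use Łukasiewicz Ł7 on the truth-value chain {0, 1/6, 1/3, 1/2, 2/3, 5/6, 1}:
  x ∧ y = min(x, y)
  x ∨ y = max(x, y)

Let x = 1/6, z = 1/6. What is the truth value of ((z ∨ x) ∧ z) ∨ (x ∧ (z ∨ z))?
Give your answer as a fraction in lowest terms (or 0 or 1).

z ∨ x = 1/6 ∨ 1/6 = 1/6
(z ∨ x) ∧ z = 1/6 ∧ 1/6 = 1/6
z ∨ z = 1/6 ∨ 1/6 = 1/6
x ∧ (z ∨ z) = 1/6 ∧ 1/6 = 1/6
((z ∨ x) ∧ z) ∨ (x ∧ (z ∨ z)) = 1/6 ∨ 1/6 = 1/6

1/6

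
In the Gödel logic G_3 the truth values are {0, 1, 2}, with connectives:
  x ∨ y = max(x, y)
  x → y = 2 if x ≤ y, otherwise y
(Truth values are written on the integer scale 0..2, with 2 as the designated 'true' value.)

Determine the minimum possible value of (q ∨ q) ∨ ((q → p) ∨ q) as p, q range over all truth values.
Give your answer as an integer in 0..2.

1

Take p = 0, q = 1:
q ∨ q = 1 ∨ 1 = 1
q → p = 1 → 0 = 0
(q → p) ∨ q = 0 ∨ 1 = 1
(q ∨ q) ∨ ((q → p) ∨ q) = 1 ∨ 1 = 1
No assignment yields a value below 1, so this is the minimum.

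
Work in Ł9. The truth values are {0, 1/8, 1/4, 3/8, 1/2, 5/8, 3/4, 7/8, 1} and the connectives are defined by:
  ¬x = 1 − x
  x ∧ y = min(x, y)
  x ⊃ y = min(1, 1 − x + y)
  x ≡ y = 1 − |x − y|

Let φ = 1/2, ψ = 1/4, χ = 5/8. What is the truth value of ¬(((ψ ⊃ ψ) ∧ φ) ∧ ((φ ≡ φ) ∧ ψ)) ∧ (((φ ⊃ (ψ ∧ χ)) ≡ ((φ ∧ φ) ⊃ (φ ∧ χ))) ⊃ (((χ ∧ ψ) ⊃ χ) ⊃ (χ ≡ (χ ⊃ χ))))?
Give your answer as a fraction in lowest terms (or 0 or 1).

3/4

ψ ⊃ ψ = 1/4 ⊃ 1/4 = 1
(ψ ⊃ ψ) ∧ φ = 1 ∧ 1/2 = 1/2
φ ≡ φ = 1/2 ≡ 1/2 = 1
(φ ≡ φ) ∧ ψ = 1 ∧ 1/4 = 1/4
((ψ ⊃ ψ) ∧ φ) ∧ ((φ ≡ φ) ∧ ψ) = 1/2 ∧ 1/4 = 1/4
¬(((ψ ⊃ ψ) ∧ φ) ∧ ((φ ≡ φ) ∧ ψ)) = ¬1/4 = 3/4
ψ ∧ χ = 1/4 ∧ 5/8 = 1/4
φ ⊃ (ψ ∧ χ) = 1/2 ⊃ 1/4 = 3/4
φ ∧ φ = 1/2 ∧ 1/2 = 1/2
φ ∧ χ = 1/2 ∧ 5/8 = 1/2
(φ ∧ φ) ⊃ (φ ∧ χ) = 1/2 ⊃ 1/2 = 1
(φ ⊃ (ψ ∧ χ)) ≡ ((φ ∧ φ) ⊃ (φ ∧ χ)) = 3/4 ≡ 1 = 3/4
χ ∧ ψ = 5/8 ∧ 1/4 = 1/4
(χ ∧ ψ) ⊃ χ = 1/4 ⊃ 5/8 = 1
χ ⊃ χ = 5/8 ⊃ 5/8 = 1
χ ≡ (χ ⊃ χ) = 5/8 ≡ 1 = 5/8
((χ ∧ ψ) ⊃ χ) ⊃ (χ ≡ (χ ⊃ χ)) = 1 ⊃ 5/8 = 5/8
((φ ⊃ (ψ ∧ χ)) ≡ ((φ ∧ φ) ⊃ (φ ∧ χ))) ⊃ (((χ ∧ ψ) ⊃ χ) ⊃ (χ ≡ (χ ⊃ χ))) = 3/4 ⊃ 5/8 = 7/8
¬(((ψ ⊃ ψ) ∧ φ) ∧ ((φ ≡ φ) ∧ ψ)) ∧ (((φ ⊃ (ψ ∧ χ)) ≡ ((φ ∧ φ) ⊃ (φ ∧ χ))) ⊃ (((χ ∧ ψ) ⊃ χ) ⊃ (χ ≡ (χ ⊃ χ)))) = 3/4 ∧ 7/8 = 3/4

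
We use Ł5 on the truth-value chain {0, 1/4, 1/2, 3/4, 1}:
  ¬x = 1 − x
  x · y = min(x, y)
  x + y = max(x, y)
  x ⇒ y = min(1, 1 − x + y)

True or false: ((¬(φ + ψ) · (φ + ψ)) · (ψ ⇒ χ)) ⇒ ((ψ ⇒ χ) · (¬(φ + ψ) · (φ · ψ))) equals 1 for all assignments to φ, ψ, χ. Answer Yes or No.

Counterexample: take φ = 0, ψ = 1/4, χ = 0.
φ + ψ = 0 + 1/4 = 1/4
¬(φ + ψ) = ¬1/4 = 3/4
φ + ψ = 0 + 1/4 = 1/4
¬(φ + ψ) · (φ + ψ) = 3/4 · 1/4 = 1/4
ψ ⇒ χ = 1/4 ⇒ 0 = 3/4
(¬(φ + ψ) · (φ + ψ)) · (ψ ⇒ χ) = 1/4 · 3/4 = 1/4
ψ ⇒ χ = 1/4 ⇒ 0 = 3/4
φ + ψ = 0 + 1/4 = 1/4
¬(φ + ψ) = ¬1/4 = 3/4
φ · ψ = 0 · 1/4 = 0
¬(φ + ψ) · (φ · ψ) = 3/4 · 0 = 0
(ψ ⇒ χ) · (¬(φ + ψ) · (φ · ψ)) = 3/4 · 0 = 0
((¬(φ + ψ) · (φ + ψ)) · (ψ ⇒ χ)) ⇒ ((ψ ⇒ χ) · (¬(φ + ψ) · (φ · ψ))) = 1/4 ⇒ 0 = 3/4
This gives 3/4 ≠ 1.

No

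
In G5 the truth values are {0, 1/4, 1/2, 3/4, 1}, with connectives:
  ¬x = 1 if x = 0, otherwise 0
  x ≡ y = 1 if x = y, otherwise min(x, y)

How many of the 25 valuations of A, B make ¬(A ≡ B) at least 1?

value 1: 8 assignments (counts)
value 0: 17 assignments
So 8 of the 25 assignments meet the threshold.

8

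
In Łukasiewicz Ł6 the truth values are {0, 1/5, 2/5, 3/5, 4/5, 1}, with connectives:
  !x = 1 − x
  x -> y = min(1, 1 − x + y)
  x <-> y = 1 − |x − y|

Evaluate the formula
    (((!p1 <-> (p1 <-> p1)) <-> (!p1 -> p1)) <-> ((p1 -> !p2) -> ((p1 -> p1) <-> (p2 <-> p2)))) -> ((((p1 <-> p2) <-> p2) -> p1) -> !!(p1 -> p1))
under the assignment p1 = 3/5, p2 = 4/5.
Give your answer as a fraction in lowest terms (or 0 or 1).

!p1 = !3/5 = 2/5
p1 <-> p1 = 3/5 <-> 3/5 = 1
!p1 <-> (p1 <-> p1) = 2/5 <-> 1 = 2/5
!p1 = !3/5 = 2/5
!p1 -> p1 = 2/5 -> 3/5 = 1
(!p1 <-> (p1 <-> p1)) <-> (!p1 -> p1) = 2/5 <-> 1 = 2/5
!p2 = !4/5 = 1/5
p1 -> !p2 = 3/5 -> 1/5 = 3/5
p1 -> p1 = 3/5 -> 3/5 = 1
p2 <-> p2 = 4/5 <-> 4/5 = 1
(p1 -> p1) <-> (p2 <-> p2) = 1 <-> 1 = 1
(p1 -> !p2) -> ((p1 -> p1) <-> (p2 <-> p2)) = 3/5 -> 1 = 1
((!p1 <-> (p1 <-> p1)) <-> (!p1 -> p1)) <-> ((p1 -> !p2) -> ((p1 -> p1) <-> (p2 <-> p2))) = 2/5 <-> 1 = 2/5
p1 <-> p2 = 3/5 <-> 4/5 = 4/5
(p1 <-> p2) <-> p2 = 4/5 <-> 4/5 = 1
((p1 <-> p2) <-> p2) -> p1 = 1 -> 3/5 = 3/5
p1 -> p1 = 3/5 -> 3/5 = 1
!(p1 -> p1) = !1 = 0
!!(p1 -> p1) = !0 = 1
(((p1 <-> p2) <-> p2) -> p1) -> !!(p1 -> p1) = 3/5 -> 1 = 1
(((!p1 <-> (p1 <-> p1)) <-> (!p1 -> p1)) <-> ((p1 -> !p2) -> ((p1 -> p1) <-> (p2 <-> p2)))) -> ((((p1 <-> p2) <-> p2) -> p1) -> !!(p1 -> p1)) = 2/5 -> 1 = 1

1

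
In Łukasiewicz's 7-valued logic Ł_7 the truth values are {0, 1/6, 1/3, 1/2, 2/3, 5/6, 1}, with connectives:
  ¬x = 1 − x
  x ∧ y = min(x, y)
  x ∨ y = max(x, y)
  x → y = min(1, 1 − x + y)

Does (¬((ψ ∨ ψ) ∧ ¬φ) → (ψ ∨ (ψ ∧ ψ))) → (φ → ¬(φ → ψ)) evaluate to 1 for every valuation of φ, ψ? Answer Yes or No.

No

Counterexample: take φ = 1/6, ψ = 1/2.
ψ ∨ ψ = 1/2 ∨ 1/2 = 1/2
¬φ = ¬1/6 = 5/6
(ψ ∨ ψ) ∧ ¬φ = 1/2 ∧ 5/6 = 1/2
¬((ψ ∨ ψ) ∧ ¬φ) = ¬1/2 = 1/2
ψ ∧ ψ = 1/2 ∧ 1/2 = 1/2
ψ ∨ (ψ ∧ ψ) = 1/2 ∨ 1/2 = 1/2
¬((ψ ∨ ψ) ∧ ¬φ) → (ψ ∨ (ψ ∧ ψ)) = 1/2 → 1/2 = 1
φ → ψ = 1/6 → 1/2 = 1
¬(φ → ψ) = ¬1 = 0
φ → ¬(φ → ψ) = 1/6 → 0 = 5/6
(¬((ψ ∨ ψ) ∧ ¬φ) → (ψ ∨ (ψ ∧ ψ))) → (φ → ¬(φ → ψ)) = 1 → 5/6 = 5/6
This gives 5/6 ≠ 1.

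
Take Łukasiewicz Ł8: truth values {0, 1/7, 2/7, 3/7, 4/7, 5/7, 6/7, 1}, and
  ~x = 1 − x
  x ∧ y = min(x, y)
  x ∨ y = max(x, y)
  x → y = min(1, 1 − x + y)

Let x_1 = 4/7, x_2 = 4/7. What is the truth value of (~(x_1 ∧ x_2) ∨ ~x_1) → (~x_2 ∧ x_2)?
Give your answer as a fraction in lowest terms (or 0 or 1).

1

x_1 ∧ x_2 = 4/7 ∧ 4/7 = 4/7
~(x_1 ∧ x_2) = ~4/7 = 3/7
~x_1 = ~4/7 = 3/7
~(x_1 ∧ x_2) ∨ ~x_1 = 3/7 ∨ 3/7 = 3/7
~x_2 = ~4/7 = 3/7
~x_2 ∧ x_2 = 3/7 ∧ 4/7 = 3/7
(~(x_1 ∧ x_2) ∨ ~x_1) → (~x_2 ∧ x_2) = 3/7 → 3/7 = 1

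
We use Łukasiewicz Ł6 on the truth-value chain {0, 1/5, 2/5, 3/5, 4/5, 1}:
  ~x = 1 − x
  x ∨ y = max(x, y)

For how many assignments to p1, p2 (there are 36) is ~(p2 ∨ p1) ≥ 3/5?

value 1: 1 assignment (counts)
value 4/5: 3 assignments (counts)
value 3/5: 5 assignments (counts)
value 2/5: 7 assignments
value 1/5: 9 assignments
value 0: 11 assignments
So 9 of the 36 assignments meet the threshold.

9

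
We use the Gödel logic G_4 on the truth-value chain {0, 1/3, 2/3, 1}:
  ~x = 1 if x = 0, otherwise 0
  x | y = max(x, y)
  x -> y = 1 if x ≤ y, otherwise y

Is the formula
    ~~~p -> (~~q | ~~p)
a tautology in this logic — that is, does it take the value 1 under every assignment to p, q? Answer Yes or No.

No

Counterexample: take p = 0, q = 0.
~p = ~0 = 1
~~p = ~1 = 0
~~~p = ~0 = 1
~q = ~0 = 1
~~q = ~1 = 0
~p = ~0 = 1
~~p = ~1 = 0
~~q | ~~p = 0 | 0 = 0
~~~p -> (~~q | ~~p) = 1 -> 0 = 0
This gives 0 ≠ 1.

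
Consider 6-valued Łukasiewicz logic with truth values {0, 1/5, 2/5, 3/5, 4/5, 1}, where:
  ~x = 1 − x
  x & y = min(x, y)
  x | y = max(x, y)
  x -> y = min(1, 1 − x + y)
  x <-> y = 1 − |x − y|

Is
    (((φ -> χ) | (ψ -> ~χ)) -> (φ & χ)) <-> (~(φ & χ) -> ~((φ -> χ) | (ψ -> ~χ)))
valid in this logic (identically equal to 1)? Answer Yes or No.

At φ = 3/5, ψ = 1/5, χ = 1/5, for instance:
φ -> χ = 3/5 -> 1/5 = 3/5
~χ = ~1/5 = 4/5
ψ -> ~χ = 1/5 -> 4/5 = 1
(φ -> χ) | (ψ -> ~χ) = 3/5 | 1 = 1
φ & χ = 3/5 & 1/5 = 1/5
((φ -> χ) | (ψ -> ~χ)) -> (φ & χ) = 1 -> 1/5 = 1/5
~(φ & χ) = ~1/5 = 4/5
~((φ -> χ) | (ψ -> ~χ)) = ~1 = 0
~(φ & χ) -> ~((φ -> χ) | (ψ -> ~χ)) = 4/5 -> 0 = 1/5
(((φ -> χ) | (ψ -> ~χ)) -> (φ & χ)) <-> (~(φ & χ) -> ~((φ -> χ) | (ψ -> ~χ))) = 1/5 <-> 1/5 = 1
and checking the remaining 215 assignments likewise gives ≥ 1 in every case.

Yes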